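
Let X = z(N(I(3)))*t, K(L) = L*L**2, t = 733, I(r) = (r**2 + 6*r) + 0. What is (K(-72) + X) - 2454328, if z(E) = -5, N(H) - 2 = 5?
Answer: -2831241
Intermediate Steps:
I(r) = r**2 + 6*r
N(H) = 7 (N(H) = 2 + 5 = 7)
K(L) = L**3
X = -3665 (X = -5*733 = -3665)
(K(-72) + X) - 2454328 = ((-72)**3 - 3665) - 2454328 = (-373248 - 3665) - 2454328 = -376913 - 2454328 = -2831241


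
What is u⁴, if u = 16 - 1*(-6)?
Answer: 234256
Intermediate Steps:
u = 22 (u = 16 + 6 = 22)
u⁴ = 22⁴ = 234256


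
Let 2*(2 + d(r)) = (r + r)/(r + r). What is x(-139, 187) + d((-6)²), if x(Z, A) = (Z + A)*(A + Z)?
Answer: 4605/2 ≈ 2302.5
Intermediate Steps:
x(Z, A) = (A + Z)² (x(Z, A) = (A + Z)*(A + Z) = (A + Z)²)
d(r) = -3/2 (d(r) = -2 + ((r + r)/(r + r))/2 = -2 + ((2*r)/((2*r)))/2 = -2 + ((2*r)*(1/(2*r)))/2 = -2 + (½)*1 = -2 + ½ = -3/2)
x(-139, 187) + d((-6)²) = (187 - 139)² - 3/2 = 48² - 3/2 = 2304 - 3/2 = 4605/2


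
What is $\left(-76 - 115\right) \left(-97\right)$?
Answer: $18527$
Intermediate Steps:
$\left(-76 - 115\right) \left(-97\right) = \left(-191\right) \left(-97\right) = 18527$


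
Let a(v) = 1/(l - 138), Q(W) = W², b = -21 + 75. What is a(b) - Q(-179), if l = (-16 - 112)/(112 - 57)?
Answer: -247292493/7718 ≈ -32041.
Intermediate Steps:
l = -128/55 ≈ -2.3273
b = 54
a(v) = -55/7718 (a(v) = 1/(-128/55 - 138) = 1/(-7718/55) = -55/7718)
a(b) - Q(-179) = -55/7718 - 1*(-179)² = -55/7718 - 1*32041 = -55/7718 - 32041 = -247292493/7718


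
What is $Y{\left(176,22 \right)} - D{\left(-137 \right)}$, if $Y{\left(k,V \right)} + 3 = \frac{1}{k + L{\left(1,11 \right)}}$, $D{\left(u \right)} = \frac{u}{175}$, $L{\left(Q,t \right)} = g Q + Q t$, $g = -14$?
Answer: $- \frac{66949}{30275} \approx -2.2114$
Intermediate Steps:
$L{\left(Q,t \right)} = - 14 Q + Q t$
$D{\left(u \right)} = \frac{u}{175}$ ($D{\left(u \right)} = u \frac{1}{175} = \frac{u}{175}$)
$Y{\left(k,V \right)} = -3 + \frac{1}{-3 + k}$ ($Y{\left(k,V \right)} = -3 + \frac{1}{k + 1 \left(-14 + 11\right)} = -3 + \frac{1}{k + 1 \left(-3\right)} = -3 + \frac{1}{k - 3} = -3 + \frac{1}{-3 + k}$)
$Y{\left(176,22 \right)} - D{\left(-137 \right)} = \frac{10 - 528}{-3 + 176} - \frac{1}{175} \left(-137\right) = \frac{10 - 528}{173} - - \frac{137}{175} = \frac{1}{173} \left(-518\right) + \frac{137}{175} = - \frac{518}{173} + \frac{137}{175} = - \frac{66949}{30275}$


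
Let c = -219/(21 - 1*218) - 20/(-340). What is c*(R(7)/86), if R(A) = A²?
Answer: 96040/144007 ≈ 0.66691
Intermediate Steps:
c = 3920/3349 (c = -219/(21 - 218) - 20*(-1/340) = -219/(-197) + 1/17 = -219*(-1/197) + 1/17 = 219/197 + 1/17 = 3920/3349 ≈ 1.1705)
c*(R(7)/86) = 3920*(7²/86)/3349 = 3920*(49*(1/86))/3349 = (3920/3349)*(49/86) = 96040/144007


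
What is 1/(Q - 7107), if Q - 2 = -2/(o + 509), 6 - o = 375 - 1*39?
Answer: -179/1271797 ≈ -0.00014075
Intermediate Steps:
o = -330 (o = 6 - (375 - 1*39) = 6 - (375 - 39) = 6 - 1*336 = 6 - 336 = -330)
Q = 356/179 (Q = 2 - 2/(-330 + 509) = 2 - 2/179 = 356/179 ≈ 1.9888)
1/(Q - 7107) = 1/(356/179 - 7107) = 1/(-1271797/179) = -179/1271797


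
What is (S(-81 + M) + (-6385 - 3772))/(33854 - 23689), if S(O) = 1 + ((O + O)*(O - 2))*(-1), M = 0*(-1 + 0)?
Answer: -23602/10165 ≈ -2.3219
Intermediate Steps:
M = 0 (M = 0*(-1) = 0)
S(O) = 1 - 2*O*(-2 + O) (S(O) = 1 + ((2*O)*(-2 + O))*(-1) = 1 + (2*O*(-2 + O))*(-1) = 1 - 2*O*(-2 + O))
(S(-81 + M) + (-6385 - 3772))/(33854 - 23689) = ((1 - 2*(-81 + 0)² + 4*(-81 + 0)) + (-6385 - 3772))/(33854 - 23689) = ((1 - 2*(-81)² + 4*(-81)) - 10157)/10165 = ((1 - 2*6561 - 324) - 10157)*(1/10165) = ((1 - 13122 - 324) - 10157)*(1/10165) = (-13445 - 10157)*(1/10165) = -23602*1/10165 = -23602/10165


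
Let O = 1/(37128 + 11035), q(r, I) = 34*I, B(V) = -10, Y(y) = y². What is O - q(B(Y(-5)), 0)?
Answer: 1/48163 ≈ 2.0763e-5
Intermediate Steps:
O = 1/48163 ≈ 2.0763e-5
O - q(B(Y(-5)), 0) = 1/48163 - 34*0 = 1/48163 - 1*0 = 1/48163 + 0 = 1/48163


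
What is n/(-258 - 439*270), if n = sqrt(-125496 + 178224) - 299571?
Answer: 99857/39596 - 13*sqrt(78)/59394 ≈ 2.5200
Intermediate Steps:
n = -299571 + 26*sqrt(78) (n = sqrt(52728) - 299571 = 26*sqrt(78) - 299571 = -299571 + 26*sqrt(78) ≈ -2.9934e+5)
n/(-258 - 439*270) = (-299571 + 26*sqrt(78))/(-258 - 439*270) = (-299571 + 26*sqrt(78))/(-258 - 118530) = (-299571 + 26*sqrt(78))/(-118788) = (-299571 + 26*sqrt(78))*(-1/118788) = 99857/39596 - 13*sqrt(78)/59394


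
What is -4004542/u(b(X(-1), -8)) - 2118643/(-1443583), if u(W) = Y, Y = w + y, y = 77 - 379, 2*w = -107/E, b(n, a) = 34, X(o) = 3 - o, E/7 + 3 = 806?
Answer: 64995944569956425/4901240009353 ≈ 13261.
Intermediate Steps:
E = 5621 (E = -21 + 7*806 = -21 + 5642 = 5621)
w = -107/11242 (w = (-107/5621)/2 = (-107*1/5621)/2 = (½)*(-107/5621) = -107/11242 ≈ -0.0095179)
y = -302
Y = -3395191/11242 (Y = -107/11242 - 302 = -3395191/11242 ≈ -302.01)
u(W) = -3395191/11242
-4004542/u(b(X(-1), -8)) - 2118643/(-1443583) = -4004542/(-3395191/11242) - 2118643/(-1443583) = -4004542*(-11242/3395191) - 2118643*(-1/1443583) = 45019061164/3395191 + 2118643/1443583 = 64995944569956425/4901240009353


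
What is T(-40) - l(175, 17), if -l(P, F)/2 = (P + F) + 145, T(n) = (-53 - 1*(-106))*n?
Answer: -1446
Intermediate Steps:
T(n) = 53*n (T(n) = (-53 + 106)*n = 53*n)
l(P, F) = -290 - 2*F - 2*P (l(P, F) = -2*((P + F) + 145) = -2*((F + P) + 145) = -2*(145 + F + P) = -290 - 2*F - 2*P)
T(-40) - l(175, 17) = 53*(-40) - (-290 - 2*17 - 2*175) = -2120 - (-290 - 34 - 350) = -2120 - 1*(-674) = -2120 + 674 = -1446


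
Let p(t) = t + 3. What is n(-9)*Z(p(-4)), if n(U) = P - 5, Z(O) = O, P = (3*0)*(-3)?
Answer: 5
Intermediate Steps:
p(t) = 3 + t
P = 0 (P = 0*(-3) = 0)
n(U) = -5 (n(U) = 0 - 5 = -5)
n(-9)*Z(p(-4)) = -5*(3 - 4) = -5*(-1) = 5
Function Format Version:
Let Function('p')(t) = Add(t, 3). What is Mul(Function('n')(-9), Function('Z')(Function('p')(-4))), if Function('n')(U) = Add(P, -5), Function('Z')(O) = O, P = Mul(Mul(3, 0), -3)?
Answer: 5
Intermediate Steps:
Function('p')(t) = Add(3, t)
P = 0 (P = Mul(0, -3) = 0)
Function('n')(U) = -5 (Function('n')(U) = Add(0, -5) = -5)
Mul(Function('n')(-9), Function('Z')(Function('p')(-4))) = Mul(-5, Add(3, -4)) = Mul(-5, -1) = 5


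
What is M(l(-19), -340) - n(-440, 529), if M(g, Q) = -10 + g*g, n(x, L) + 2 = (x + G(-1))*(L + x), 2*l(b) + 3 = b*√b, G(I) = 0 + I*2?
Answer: 75235/2 + 57*I*√19/2 ≈ 37618.0 + 124.23*I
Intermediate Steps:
G(I) = 2*I (G(I) = 0 + 2*I = 2*I)
l(b) = -3/2 + b^(3/2)/2 (l(b) = -3/2 + (b*√b)/2 = -3/2 + b^(3/2)/2)
n(x, L) = -2 + (-2 + x)*(L + x) (n(x, L) = -2 + (x + 2*(-1))*(L + x) = -2 + (x - 2)*(L + x) = -2 + (-2 + x)*(L + x))
M(g, Q) = -10 + g²
M(l(-19), -340) - n(-440, 529) = (-10 + (-3/2 + (-19)^(3/2)/2)²) - (-2 + (-440)² - 2*529 - 2*(-440) + 529*(-440)) = (-10 + (-3/2 + (-19*I*√19)/2)²) - (-2 + 193600 - 1058 + 880 - 232760) = (-10 + (-3/2 - 19*I*√19/2)²) - 1*(-39340) = (-10 + (-3/2 - 19*I*√19/2)²) + 39340 = 39330 + (-3/2 - 19*I*√19/2)²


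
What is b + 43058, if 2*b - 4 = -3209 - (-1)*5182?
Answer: 88093/2 ≈ 44047.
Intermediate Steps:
b = 1977/2 (b = 2 + (-3209 - (-1)*5182)/2 = 2 + (-3209 - 1*(-5182))/2 = 2 + (-3209 + 5182)/2 = 2 + (½)*1973 = 2 + 1973/2 = 1977/2 ≈ 988.50)
b + 43058 = 1977/2 + 43058 = 88093/2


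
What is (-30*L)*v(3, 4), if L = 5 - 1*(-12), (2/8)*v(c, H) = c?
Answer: -6120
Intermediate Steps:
v(c, H) = 4*c
L = 17 (L = 5 + 12 = 17)
(-30*L)*v(3, 4) = (-30*17)*(4*3) = -510*12 = -6120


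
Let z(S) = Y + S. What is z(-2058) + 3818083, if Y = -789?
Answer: 3815236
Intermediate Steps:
z(S) = -789 + S
z(-2058) + 3818083 = (-789 - 2058) + 3818083 = -2847 + 3818083 = 3815236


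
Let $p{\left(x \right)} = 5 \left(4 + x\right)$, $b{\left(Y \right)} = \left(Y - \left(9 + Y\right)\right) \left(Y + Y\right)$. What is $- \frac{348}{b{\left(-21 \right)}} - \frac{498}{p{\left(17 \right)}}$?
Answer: $- \frac{1784}{315} \approx -5.6635$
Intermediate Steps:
$b{\left(Y \right)} = - 18 Y$ ($b{\left(Y \right)} = - 9 \cdot 2 Y = - 18 Y$)
$p{\left(x \right)} = 20 + 5 x$
$- \frac{348}{b{\left(-21 \right)}} - \frac{498}{p{\left(17 \right)}} = - \frac{348}{\left(-18\right) \left(-21\right)} - \frac{498}{20 + 5 \cdot 17} = - \frac{348}{378} - \frac{498}{20 + 85} = \left(-348\right) \frac{1}{378} - \frac{498}{105} = - \frac{58}{63} - \frac{166}{35} = - \frac{1784}{315}$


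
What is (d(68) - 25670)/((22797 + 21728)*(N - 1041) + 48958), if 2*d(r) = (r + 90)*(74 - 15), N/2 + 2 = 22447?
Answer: -7003/650808561 ≈ -1.0760e-5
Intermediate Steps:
N = 44890 (N = -4 + 2*22447 = -4 + 44894 = 44890)
d(r) = 2655 + 59*r/2 (d(r) = ((r + 90)*(74 - 15))/2 = ((90 + r)*59)/2 = (5310 + 59*r)/2 = 2655 + 59*r/2)
(d(68) - 25670)/((22797 + 21728)*(N - 1041) + 48958) = ((2655 + (59/2)*68) - 25670)/((22797 + 21728)*(44890 - 1041) + 48958) = ((2655 + 2006) - 25670)/(44525*43849 + 48958) = (4661 - 25670)/(1952376725 + 48958) = -21009/1952425683 = -21009*1/1952425683 = -7003/650808561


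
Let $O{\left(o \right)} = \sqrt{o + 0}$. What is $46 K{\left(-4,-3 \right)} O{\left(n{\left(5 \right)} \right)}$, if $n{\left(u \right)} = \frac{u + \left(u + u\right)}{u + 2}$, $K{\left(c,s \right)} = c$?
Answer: $- \frac{184 \sqrt{105}}{7} \approx -269.35$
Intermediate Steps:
$n{\left(u \right)} = \frac{3 u}{2 + u}$ ($n{\left(u \right)} = \frac{u + 2 u}{2 + u} = \frac{3 u}{2 + u}$)
$O{\left(o \right)} = \sqrt{o}$
$46 K{\left(-4,-3 \right)} O{\left(n{\left(5 \right)} \right)} = 46 \left(-4\right) \sqrt{3 \cdot 5 \frac{1}{2 + 5}} = - 184 \sqrt{3 \cdot 5 \cdot \frac{1}{7}} = - 184 \sqrt{\frac{15}{7}} = - 184 \frac{\sqrt{105}}{7} = - \frac{184 \sqrt{105}}{7}$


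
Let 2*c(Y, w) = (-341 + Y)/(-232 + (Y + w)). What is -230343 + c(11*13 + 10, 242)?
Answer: -37546003/163 ≈ -2.3034e+5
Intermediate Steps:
c(Y, w) = (-341 + Y)/(2*(-232 + Y + w)) (c(Y, w) = ((-341 + Y)/(-232 + (Y + w)))/2 = ((-341 + Y)/(-232 + Y + w))/2 = (-341 + Y)/(2*(-232 + Y + w)))
-230343 + c(11*13 + 10, 242) = -230343 + (-341 + (11*13 + 10))/(2*(-232 + (11*13 + 10) + 242)) = -230343 + (-341 + (143 + 10))/(2*(-232 + (143 + 10) + 242)) = -230343 + (-341 + 153)/(2*(-232 + 153 + 242)) = -230343 + (½)*(-188)/163 = -230343 + (½)*(1/163)*(-188) = -230343 - 94/163 = -37546003/163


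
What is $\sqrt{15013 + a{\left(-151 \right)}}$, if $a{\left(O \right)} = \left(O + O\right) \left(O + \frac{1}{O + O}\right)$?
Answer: $2 \sqrt{15154} \approx 246.2$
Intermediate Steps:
$a{\left(O \right)} = 2 O \left(O + \frac{1}{2 O}\right)$
$\sqrt{15013 + a{\left(-151 \right)}} = \sqrt{15013 + \left(1 + 2 \left(-151\right)^{2}\right)} = \sqrt{15013 + \left(1 + 2 \cdot 22801\right)} = \sqrt{15013 + \left(1 + 45602\right)} = \sqrt{15013 + 45603} = \sqrt{60616} = 2 \sqrt{15154}$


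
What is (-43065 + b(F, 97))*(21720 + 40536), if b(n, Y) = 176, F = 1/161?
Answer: -2670097584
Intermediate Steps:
F = 1/161 ≈ 0.0062112
(-43065 + b(F, 97))*(21720 + 40536) = (-43065 + 176)*(21720 + 40536) = -42889*62256 = -2670097584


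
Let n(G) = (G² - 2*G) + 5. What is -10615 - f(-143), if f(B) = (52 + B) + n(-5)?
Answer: -10564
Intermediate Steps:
n(G) = 5 + G² - 2*G
f(B) = 92 + B (f(B) = (52 + B) + (5 + (-5)² - 2*(-5)) = (52 + B) + (5 + 25 + 10) = (52 + B) + 40 = 92 + B)
-10615 - f(-143) = -10615 - (92 - 143) = -10615 - 1*(-51) = -10615 + 51 = -10564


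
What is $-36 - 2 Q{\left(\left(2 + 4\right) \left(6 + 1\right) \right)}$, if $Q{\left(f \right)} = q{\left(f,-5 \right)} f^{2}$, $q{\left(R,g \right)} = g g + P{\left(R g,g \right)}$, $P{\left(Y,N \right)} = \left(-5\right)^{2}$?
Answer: $-176436$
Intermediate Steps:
$P{\left(Y,N \right)} = 25$
$q{\left(R,g \right)} = 25 + g^{2}$ ($q{\left(R,g \right)} = g g + 25 = g^{2} + 25 = 25 + g^{2}$)
$Q{\left(f \right)} = 50 f^{2}$ ($Q{\left(f \right)} = \left(25 + \left(-5\right)^{2}\right) f^{2} = \left(25 + 25\right) f^{2} = 50 f^{2}$)
$-36 - 2 Q{\left(\left(2 + 4\right) \left(6 + 1\right) \right)} = -36 - 2 \cdot 50 \left(\left(2 + 4\right) \left(6 + 1\right)\right)^{2} = -36 - 2 \cdot 50 \left(6 \cdot 7\right)^{2} = -36 - 2 \cdot 50 \cdot 42^{2} = -36 - 2 \cdot 50 \cdot 1764 = -36 - 176400 = -176436$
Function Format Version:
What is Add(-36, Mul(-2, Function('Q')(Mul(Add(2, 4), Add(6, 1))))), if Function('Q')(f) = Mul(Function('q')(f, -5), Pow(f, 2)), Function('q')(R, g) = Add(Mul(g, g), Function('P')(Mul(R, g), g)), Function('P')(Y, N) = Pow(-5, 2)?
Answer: -176436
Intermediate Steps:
Function('P')(Y, N) = 25
Function('q')(R, g) = Add(25, Pow(g, 2)) (Function('q')(R, g) = Add(Mul(g, g), 25) = Add(Pow(g, 2), 25) = Add(25, Pow(g, 2)))
Function('Q')(f) = Mul(50, Pow(f, 2)) (Function('Q')(f) = Mul(Add(25, Pow(-5, 2)), Pow(f, 2)) = Mul(Add(25, 25), Pow(f, 2)) = Mul(50, Pow(f, 2)))
Add(-36, Mul(-2, Function('Q')(Mul(Add(2, 4), Add(6, 1))))) = Add(-36, Mul(-2, Mul(50, Pow(Mul(Add(2, 4), Add(6, 1)), 2)))) = Add(-36, Mul(-2, Mul(50, Pow(Mul(6, 7), 2)))) = Add(-36, Mul(-2, Mul(50, Pow(42, 2)))) = Add(-36, Mul(-2, Mul(50, 1764))) = Add(-36, Mul(-2, 88200)) = Add(-36, -176400) = -176436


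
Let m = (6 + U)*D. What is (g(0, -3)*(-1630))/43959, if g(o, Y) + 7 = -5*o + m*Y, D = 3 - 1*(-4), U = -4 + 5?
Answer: 251020/43959 ≈ 5.7103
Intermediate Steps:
U = 1
D = 7 (D = 3 + 4 = 7)
m = 49 (m = (6 + 1)*7 = 7*7 = 49)
g(o, Y) = -7 - 5*o + 49*Y (g(o, Y) = -7 + (-5*o + 49*Y) = -7 - 5*o + 49*Y)
(g(0, -3)*(-1630))/43959 = ((-7 - 5*0 + 49*(-3))*(-1630))/43959 = ((-7 + 0 - 147)*(-1630))*(1/43959) = -154*(-1630)*(1/43959) = 251020*(1/43959) = 251020/43959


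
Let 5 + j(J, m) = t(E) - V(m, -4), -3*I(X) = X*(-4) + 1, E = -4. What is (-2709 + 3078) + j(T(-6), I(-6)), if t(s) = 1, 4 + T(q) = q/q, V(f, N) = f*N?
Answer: 995/3 ≈ 331.67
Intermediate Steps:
V(f, N) = N*f
T(q) = -3 (T(q) = -4 + q/q = -4 + 1 = -3)
I(X) = -1/3 + 4*X/3 (I(X) = -(X*(-4) + 1)/3 = -(-4*X + 1)/3 = -(1 - 4*X)/3 = -1/3 + 4*X/3)
j(J, m) = -4 + 4*m (j(J, m) = -5 + (1 - (-4)*m) = -5 + (1 + 4*m) = -4 + 4*m)
(-2709 + 3078) + j(T(-6), I(-6)) = (-2709 + 3078) + (-4 + 4*(-1/3 + (4/3)*(-6))) = 369 + (-4 + 4*(-1/3 - 8)) = 369 + (-4 + 4*(-25/3)) = 369 + (-4 - 100/3) = 369 - 112/3 = 995/3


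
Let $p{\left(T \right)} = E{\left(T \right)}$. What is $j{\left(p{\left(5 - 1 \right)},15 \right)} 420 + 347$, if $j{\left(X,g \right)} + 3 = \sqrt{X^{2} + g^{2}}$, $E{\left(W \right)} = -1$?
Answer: $-913 + 420 \sqrt{226} \approx 5401.0$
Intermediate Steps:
$p{\left(T \right)} = -1$
$j{\left(X,g \right)} = -3 + \sqrt{X^{2} + g^{2}}$
$j{\left(p{\left(5 - 1 \right)},15 \right)} 420 + 347 = \left(-3 + \sqrt{\left(-1\right)^{2} + 15^{2}}\right) 420 + 347 = \left(-3 + \sqrt{1 + 225}\right) 420 + 347 = \left(-3 + \sqrt{226}\right) 420 + 347 = \left(-1260 + 420 \sqrt{226}\right) + 347 = -913 + 420 \sqrt{226}$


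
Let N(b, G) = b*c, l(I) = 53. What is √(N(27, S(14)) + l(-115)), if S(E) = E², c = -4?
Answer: I*√55 ≈ 7.4162*I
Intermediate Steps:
N(b, G) = -4*b (N(b, G) = b*(-4) = -4*b)
√(N(27, S(14)) + l(-115)) = √(-4*27 + 53) = √(-108 + 53) = √(-55) = I*√55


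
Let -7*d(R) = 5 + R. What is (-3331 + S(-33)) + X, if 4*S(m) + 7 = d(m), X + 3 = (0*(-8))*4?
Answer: -13339/4 ≈ -3334.8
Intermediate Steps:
X = -3 (X = -3 + (0*(-8))*4 = -3 + 0*4 = -3 + 0 = -3)
d(R) = -5/7 - R/7 (d(R) = -(5 + R)/7 = -5/7 - R/7)
S(m) = -27/14 - m/28 (S(m) = -7/4 + (-5/7 - m/7)/4 = -7/4 + (-5/28 - m/28) = -27/14 - m/28)
(-3331 + S(-33)) + X = (-3331 + (-27/14 - 1/28*(-33))) - 3 = (-3331 + (-27/14 + 33/28)) - 3 = (-3331 - 3/4) - 3 = -13327/4 - 3 = -13339/4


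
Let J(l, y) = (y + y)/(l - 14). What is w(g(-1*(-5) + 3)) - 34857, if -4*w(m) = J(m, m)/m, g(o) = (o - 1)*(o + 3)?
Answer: -4391983/126 ≈ -34857.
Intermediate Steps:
g(o) = (-1 + o)*(3 + o)
J(l, y) = 2*y/(-14 + l) (J(l, y) = (2*y)/(-14 + l) = 2*y/(-14 + l))
w(m) = -1/(2*(-14 + m)) (w(m) = -2*m/(-14 + m)/(4*m) = -1/(2*(-14 + m)))
w(g(-1*(-5) + 3)) - 34857 = -1/(-28 + 2*(-3 + (-1*(-5) + 3)**2 + 2*(-1*(-5) + 3))) - 34857 = -1/(-28 + 2*(-3 + (5 + 3)**2 + 2*(5 + 3))) - 34857 = -1/(-28 + 2*(-3 + 8**2 + 2*8)) - 34857 = -1/(-28 + 2*(-3 + 64 + 16)) - 34857 = -1/(-28 + 2*77) - 34857 = -1/(-28 + 154) - 34857 = -1/126 - 34857 = -4391983/126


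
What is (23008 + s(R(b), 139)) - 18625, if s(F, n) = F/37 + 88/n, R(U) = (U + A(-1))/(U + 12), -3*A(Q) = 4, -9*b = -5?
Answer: 2547586852/581159 ≈ 4383.6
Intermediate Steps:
b = 5/9 (b = -⅑*(-5) = 5/9 ≈ 0.55556)
A(Q) = -4/3 (A(Q) = -⅓*4 = -4/3)
R(U) = (-4/3 + U)/(12 + U) (R(U) = (U - 4/3)/(U + 12) = (-4/3 + U)/(12 + U))
s(F, n) = 88/n + F/37 (s(F, n) = F*(1/37) + 88/n = F/37 + 88/n = 88/n + F/37)
(23008 + s(R(b), 139)) - 18625 = (23008 + (88/139 + ((-4/3 + 5/9)/(12 + 5/9))/37)) - 18625 = (23008 + (88*(1/139) + (-7/9/(113/9))/37)) - 18625 = (23008 + (88/139 + ((9/113)*(-7/9))/37)) - 18625 = (23008 + (88/139 + (1/37)*(-7/113))) - 18625 = (23008 + (88/139 - 7/4181)) - 18625 = (23008 + 366955/581159) - 18625 = 13371673227/581159 - 18625 = 2547586852/581159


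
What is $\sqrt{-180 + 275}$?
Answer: $\sqrt{95} \approx 9.7468$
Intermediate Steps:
$\sqrt{-180 + 275} = \sqrt{95}$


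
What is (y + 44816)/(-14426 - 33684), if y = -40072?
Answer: -2372/24055 ≈ -0.098607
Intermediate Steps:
(y + 44816)/(-14426 - 33684) = (-40072 + 44816)/(-14426 - 33684) = 4744/(-48110) = 4744*(-1/48110) = -2372/24055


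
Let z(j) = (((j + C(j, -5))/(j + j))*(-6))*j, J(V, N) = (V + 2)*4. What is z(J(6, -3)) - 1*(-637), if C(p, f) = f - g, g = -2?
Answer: 550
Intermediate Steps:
J(V, N) = 8 + 4*V (J(V, N) = (2 + V)*4 = 8 + 4*V)
C(p, f) = 2 + f (C(p, f) = f - 1*(-2) = f + 2 = 2 + f)
z(j) = 9 - 3*j (z(j) = (((j + (2 - 5))/(j + j))*(-6))*j = (((j - 3)/((2*j)))*(-6))*j = (((-3 + j)*(1/(2*j)))*(-6))*j = (((-3 + j)/(2*j))*(-6))*j = (-3*(-3 + j)/j)*j = 9 - 3*j)
z(J(6, -3)) - 1*(-637) = (9 - 3*(8 + 4*6)) - 1*(-637) = (9 - 3*(8 + 24)) + 637 = (9 - 3*32) + 637 = (9 - 96) + 637 = -87 + 637 = 550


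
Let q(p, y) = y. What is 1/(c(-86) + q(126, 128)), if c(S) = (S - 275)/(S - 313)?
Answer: 21/2707 ≈ 0.0077577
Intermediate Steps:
c(S) = (-275 + S)/(-313 + S)
1/(c(-86) + q(126, 128)) = 1/((-275 - 86)/(-313 - 86) + 128) = 1/(-361/(-399) + 128) = 1/(-1/399*(-361) + 128) = 1/(19/21 + 128) = 1/(2707/21) = 21/2707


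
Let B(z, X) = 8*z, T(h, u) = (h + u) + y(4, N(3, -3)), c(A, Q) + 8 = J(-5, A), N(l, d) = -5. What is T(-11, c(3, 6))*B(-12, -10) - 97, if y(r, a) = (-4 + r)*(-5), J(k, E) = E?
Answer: 1439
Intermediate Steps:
c(A, Q) = -8 + A
y(r, a) = 20 - 5*r
T(h, u) = h + u (T(h, u) = (h + u) + (20 - 5*4) = (h + u) + (20 - 20) = (h + u) + 0 = h + u)
T(-11, c(3, 6))*B(-12, -10) - 97 = (-11 + (-8 + 3))*(8*(-12)) - 97 = (-11 - 5)*(-96) - 97 = -16*(-96) - 97 = 1536 - 97 = 1439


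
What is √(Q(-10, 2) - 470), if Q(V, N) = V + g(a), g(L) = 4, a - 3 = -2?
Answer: 2*I*√119 ≈ 21.817*I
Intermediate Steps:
a = 1 (a = 3 - 2 = 1)
Q(V, N) = 4 + V (Q(V, N) = V + 4 = 4 + V)
√(Q(-10, 2) - 470) = √((4 - 10) - 470) = √(-6 - 470) = √(-476) = 2*I*√119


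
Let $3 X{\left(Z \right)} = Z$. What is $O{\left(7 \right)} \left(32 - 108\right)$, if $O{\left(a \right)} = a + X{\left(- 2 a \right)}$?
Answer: $- \frac{532}{3} \approx -177.33$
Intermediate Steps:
$X{\left(Z \right)} = \frac{Z}{3}$
$O{\left(a \right)} = \frac{a}{3}$ ($O{\left(a \right)} = a + \frac{\left(-2\right) a}{3} = a - \frac{2 a}{3} = \frac{a}{3}$)
$O{\left(7 \right)} \left(32 - 108\right) = \frac{1}{3} \cdot 7 \left(32 - 108\right) = \frac{7}{3} \left(-76\right) = - \frac{532}{3}$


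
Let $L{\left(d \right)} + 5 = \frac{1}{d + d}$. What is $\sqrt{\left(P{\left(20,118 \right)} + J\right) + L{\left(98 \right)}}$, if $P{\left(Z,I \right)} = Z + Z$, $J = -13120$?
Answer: $\frac{i \sqrt{2564659}}{14} \approx 114.39 i$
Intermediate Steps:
$P{\left(Z,I \right)} = 2 Z$
$L{\left(d \right)} = -5 + \frac{1}{2 d}$ ($L{\left(d \right)} = -5 + \frac{1}{d + d} = -5 + \frac{1}{2 d}$)
$\sqrt{\left(P{\left(20,118 \right)} + J\right) + L{\left(98 \right)}} = \sqrt{\left(2 \cdot 20 - 13120\right) - \left(5 - \frac{1}{2 \cdot 98}\right)} = \sqrt{\left(40 - 13120\right) + \left(-5 + \frac{1}{2} \cdot \frac{1}{98}\right)} = \sqrt{-13080 + \left(-5 + \frac{1}{196}\right)} = \sqrt{-13080 - \frac{979}{196}} = \sqrt{- \frac{2564659}{196}} = \frac{i \sqrt{2564659}}{14}$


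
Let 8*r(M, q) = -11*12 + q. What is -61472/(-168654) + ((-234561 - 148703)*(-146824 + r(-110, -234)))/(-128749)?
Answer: -4746753416678264/10857016923 ≈ -4.3721e+5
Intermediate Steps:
r(M, q) = -33/2 + q/8 (r(M, q) = (-11*12 + q)/8 = (-132 + q)/8 = -33/2 + q/8)
-61472/(-168654) + ((-234561 - 148703)*(-146824 + r(-110, -234)))/(-128749) = -61472/(-168654) + ((-234561 - 148703)*(-146824 + (-33/2 + (1/8)*(-234))))/(-128749) = -61472*(-1/168654) - 383264*(-146824 + (-33/2 - 117/4))*(-1/128749) = 30736/84327 - 383264*(-146824 - 183/4)*(-1/128749) = 30736/84327 - 383264*(-587479/4)*(-1/128749) = 30736/84327 + 56289887864*(-1/128749) = 30736/84327 - 56289887864/128749 = -4746753416678264/10857016923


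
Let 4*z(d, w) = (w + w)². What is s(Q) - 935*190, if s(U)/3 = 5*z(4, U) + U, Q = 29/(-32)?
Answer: -181903769/1024 ≈ -1.7764e+5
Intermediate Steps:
z(d, w) = w² (z(d, w) = (w + w)²/4 = (2*w)²/4 = (4*w²)/4 = w²)
Q = -29/32 (Q = 29*(-1/32) = -29/32 ≈ -0.90625)
s(U) = 3*U + 15*U² (s(U) = 3*(5*U² + U) = 3*(U + 5*U²) = 3*U + 15*U²)
s(Q) - 935*190 = 3*(-29/32)*(1 + 5*(-29/32)) - 935*190 = 3*(-29/32)*(1 - 145/32) - 177650 = 3*(-29/32)*(-113/32) - 177650 = 9831/1024 - 177650 = -181903769/1024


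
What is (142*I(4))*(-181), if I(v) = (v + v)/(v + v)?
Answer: -25702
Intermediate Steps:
I(v) = 1 (I(v) = (2*v)/((2*v)) = (2*v)*(1/(2*v)) = 1)
(142*I(4))*(-181) = (142*1)*(-181) = 142*(-181) = -25702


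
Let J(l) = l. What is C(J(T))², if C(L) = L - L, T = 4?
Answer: 0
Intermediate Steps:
C(L) = 0
C(J(T))² = 0² = 0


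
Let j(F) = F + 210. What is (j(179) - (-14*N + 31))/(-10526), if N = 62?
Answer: -613/5263 ≈ -0.11647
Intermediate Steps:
j(F) = 210 + F
(j(179) - (-14*N + 31))/(-10526) = ((210 + 179) - (-14*62 + 31))/(-10526) = (389 - (-868 + 31))*(-1/10526) = (389 - 1*(-837))*(-1/10526) = (389 + 837)*(-1/10526) = 1226*(-1/10526) = -613/5263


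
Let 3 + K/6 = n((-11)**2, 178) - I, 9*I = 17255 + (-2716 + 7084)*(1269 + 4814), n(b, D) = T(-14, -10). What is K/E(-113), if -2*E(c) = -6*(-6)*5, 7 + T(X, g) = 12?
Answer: 26587781/135 ≈ 1.9695e+5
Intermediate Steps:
T(X, g) = 5 (T(X, g) = -7 + 12 = 5)
n(b, D) = 5
E(c) = -90 (E(c) = -(-6*(-6))*5/2 = -18*5 = -1/2*180 = -90)
I = 26587799/9 (I = (17255 + (-2716 + 7084)*(1269 + 4814))/9 = (17255 + 4368*6083)/9 = (17255 + 26570544)/9 = (1/9)*26587799 = 26587799/9 ≈ 2.9542e+6)
K = -53175562/3 (K = -18 + 6*(5 - 1*26587799/9) = -18 + 6*(5 - 26587799/9) = -18 + 6*(-26587754/9) = -18 - 53175508/3 = -53175562/3 ≈ -1.7725e+7)
K/E(-113) = -53175562/3/(-90) = -53175562/3*(-1/90) = 26587781/135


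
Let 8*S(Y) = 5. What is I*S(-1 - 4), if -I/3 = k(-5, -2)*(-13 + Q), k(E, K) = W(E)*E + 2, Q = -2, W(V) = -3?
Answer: 3825/8 ≈ 478.13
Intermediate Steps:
S(Y) = 5/8 (S(Y) = (1/8)*5 = 5/8)
k(E, K) = 2 - 3*E (k(E, K) = -3*E + 2 = 2 - 3*E)
I = 765 (I = -3*(2 - 3*(-5))*(-13 - 2) = -3*(2 + 15)*(-15) = -51*(-15) = -3*(-255) = 765)
I*S(-1 - 4) = 765*(5/8) = 3825/8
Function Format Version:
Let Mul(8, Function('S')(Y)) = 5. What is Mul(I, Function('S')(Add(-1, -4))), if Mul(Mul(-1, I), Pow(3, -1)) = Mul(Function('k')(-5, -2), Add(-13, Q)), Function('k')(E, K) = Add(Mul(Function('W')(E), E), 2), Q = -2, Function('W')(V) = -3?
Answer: Rational(3825, 8) ≈ 478.13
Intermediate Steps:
Function('S')(Y) = Rational(5, 8) (Function('S')(Y) = Mul(Rational(1, 8), 5) = Rational(5, 8))
Function('k')(E, K) = Add(2, Mul(-3, E)) (Function('k')(E, K) = Add(Mul(-3, E), 2) = Add(2, Mul(-3, E)))
I = 765 (I = Mul(-3, Mul(Add(2, Mul(-3, -5)), Add(-13, -2))) = Mul(-3, Mul(Add(2, 15), -15)) = Mul(-3, Mul(17, -15)) = Mul(-3, -255) = 765)
Mul(I, Function('S')(Add(-1, -4))) = Mul(765, Rational(5, 8)) = Rational(3825, 8)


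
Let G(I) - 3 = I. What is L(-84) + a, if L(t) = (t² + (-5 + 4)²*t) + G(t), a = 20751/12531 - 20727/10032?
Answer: 96246987763/13967888 ≈ 6890.6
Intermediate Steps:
G(I) = 3 + I
a = -5728445/13967888 (a = 20751*(1/12531) - 20727*1/10032 = 6917/4177 - 6909/3344 = -5728445/13967888 ≈ -0.41012)
L(t) = 3 + t² + 2*t (L(t) = (t² + (-5 + 4)²*t) + (3 + t) = (t² + (-1)²*t) + (3 + t) = (t² + 1*t) + (3 + t) = (t² + t) + (3 + t) = (t + t²) + (3 + t) = 3 + t² + 2*t)
L(-84) + a = (3 + (-84)² + 2*(-84)) - 5728445/13967888 = (3 + 7056 - 168) - 5728445/13967888 = 6891 - 5728445/13967888 = 96246987763/13967888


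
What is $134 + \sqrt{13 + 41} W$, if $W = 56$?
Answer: $134 + 168 \sqrt{6} \approx 545.51$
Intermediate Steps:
$134 + \sqrt{13 + 41} W = 134 + \sqrt{13 + 41} \cdot 56 = 134 + \sqrt{54} \cdot 56 = 134 + 3 \sqrt{6} \cdot 56 = 134 + 168 \sqrt{6}$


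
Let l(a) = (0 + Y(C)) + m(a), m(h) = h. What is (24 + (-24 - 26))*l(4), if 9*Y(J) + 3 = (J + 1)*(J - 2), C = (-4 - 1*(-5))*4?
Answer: -1118/9 ≈ -124.22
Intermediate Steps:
C = 4 (C = (-4 + 5)*4 = 1*4 = 4)
Y(J) = -⅓ + (1 + J)*(-2 + J)/9 (Y(J) = -⅓ + ((J + 1)*(J - 2))/9 = -⅓ + ((1 + J)*(-2 + J))/9 = -⅓ + (1 + J)*(-2 + J)/9)
l(a) = 7/9 + a (l(a) = (0 + (-5/9 - ⅑*4 + (⅑)*4²)) + a = (0 + (-5/9 - 4/9 + (⅑)*16)) + a = (0 + (-5/9 - 4/9 + 16/9)) + a = (0 + 7/9) + a = 7/9 + a)
(24 + (-24 - 26))*l(4) = (24 + (-24 - 26))*(7/9 + 4) = (24 - 50)*(43/9) = -26*43/9 = -1118/9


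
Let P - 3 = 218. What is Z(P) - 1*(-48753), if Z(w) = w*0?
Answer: 48753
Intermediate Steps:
P = 221 (P = 3 + 218 = 221)
Z(w) = 0
Z(P) - 1*(-48753) = 0 - 1*(-48753) = 0 + 48753 = 48753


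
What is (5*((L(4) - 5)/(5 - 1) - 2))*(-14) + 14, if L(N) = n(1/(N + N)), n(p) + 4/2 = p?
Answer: 4389/16 ≈ 274.31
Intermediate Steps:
n(p) = -2 + p
L(N) = -2 + 1/(2*N) (L(N) = -2 + 1/(N + N) = -2 + 1/(2*N))
(5*((L(4) - 5)/(5 - 1) - 2))*(-14) + 14 = (5*(((-2 + (½)/4) - 5)/(5 - 1) - 2))*(-14) + 14 = (5*(((-2 + (½)*(¼)) - 5)/4 - 2))*(-14) + 14 = (5*(((-2 + ⅛) - 5)*(¼) - 2))*(-14) + 14 = (5*((-15/8 - 5)*(¼) - 2))*(-14) + 14 = (5*(-55/8*¼ - 2))*(-14) + 14 = (5*(-55/32 - 2))*(-14) + 14 = (5*(-119/32))*(-14) + 14 = -595/32*(-14) + 14 = 4165/16 + 14 = 4389/16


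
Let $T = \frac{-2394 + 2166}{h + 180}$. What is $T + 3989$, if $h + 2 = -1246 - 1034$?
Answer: $\frac{4192553}{1051} \approx 3989.1$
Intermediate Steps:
$h = -2282$ ($h = -2 - 2280 = -2282$)
$T = \frac{114}{1051}$ ($T = \frac{-2394 + 2166}{-2282 + 180} = - \frac{228}{-2102} = \left(-228\right) \left(- \frac{1}{2102}\right) = \frac{114}{1051} \approx 0.10847$)
$T + 3989 = \frac{114}{1051} + 3989 = \frac{4192553}{1051}$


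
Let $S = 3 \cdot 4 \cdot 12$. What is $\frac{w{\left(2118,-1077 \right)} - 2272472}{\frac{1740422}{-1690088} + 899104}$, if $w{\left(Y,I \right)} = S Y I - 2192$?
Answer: $- \frac{279499188606112}{759781570365} \approx -367.87$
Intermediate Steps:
$S = 144$ ($S = 12 \cdot 12 = 144$)
$w{\left(Y,I \right)} = -2192 + 144 I Y$ ($w{\left(Y,I \right)} = 144 Y I - 2192 = 144 I Y - 2192 = -2192 + 144 I Y$)
$\frac{w{\left(2118,-1077 \right)} - 2272472}{\frac{1740422}{-1690088} + 899104} = \frac{\left(-2192 + 144 \left(-1077\right) 2118\right) - 2272472}{\frac{1740422}{-1690088} + 899104} = \frac{\left(-2192 - 328476384\right) - 2272472}{1740422 \left(- \frac{1}{1690088}\right) + 899104} = \frac{-328478576 - 2272472}{- \frac{870211}{845044} + 899104} = - \frac{330751048}{\frac{759781570365}{845044}} = \left(-330751048\right) \frac{845044}{759781570365} = - \frac{279499188606112}{759781570365}$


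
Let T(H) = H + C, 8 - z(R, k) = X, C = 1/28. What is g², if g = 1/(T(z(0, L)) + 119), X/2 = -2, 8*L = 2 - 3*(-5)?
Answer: 784/13461561 ≈ 5.8240e-5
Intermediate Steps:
L = 17/8 (L = (2 - 3*(-5))/8 = (2 + 15)/8 = (⅛)*17 = 17/8 ≈ 2.1250)
C = 1/28 ≈ 0.035714
X = -4 (X = 2*(-2) = -4)
z(R, k) = 12 (z(R, k) = 8 - 1*(-4) = 8 + 4 = 12)
T(H) = 1/28 + H (T(H) = H + 1/28 = 1/28 + H)
g = 28/3669 (g = 1/((1/28 + 12) + 119) = 1/(337/28 + 119) = 1/(3669/28) = 28/3669 ≈ 0.0076315)
g² = (28/3669)² = 784/13461561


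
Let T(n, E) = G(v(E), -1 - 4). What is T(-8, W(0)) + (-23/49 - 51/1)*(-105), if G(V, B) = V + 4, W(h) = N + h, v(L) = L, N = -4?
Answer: 37830/7 ≈ 5404.3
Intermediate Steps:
W(h) = -4 + h
G(V, B) = 4 + V
T(n, E) = 4 + E
T(-8, W(0)) + (-23/49 - 51/1)*(-105) = (4 + (-4 + 0)) + (-23/49 - 51/1)*(-105) = (4 - 4) + (-23*1/49 - 51*1)*(-105) = 0 + (-23/49 - 51)*(-105) = 0 - 2522/49*(-105) = 0 + 37830/7 = 37830/7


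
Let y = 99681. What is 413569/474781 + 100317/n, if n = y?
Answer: 29617859022/15775548287 ≈ 1.8775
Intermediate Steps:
n = 99681
413569/474781 + 100317/n = 413569/474781 + 100317/99681 = 413569*(1/474781) + 100317*(1/99681) = 413569/474781 + 33439/33227 = 29617859022/15775548287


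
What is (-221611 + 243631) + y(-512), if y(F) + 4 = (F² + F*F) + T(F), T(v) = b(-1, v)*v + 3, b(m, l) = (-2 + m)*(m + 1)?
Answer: 546307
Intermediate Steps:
b(m, l) = (1 + m)*(-2 + m) (b(m, l) = (-2 + m)*(1 + m) = (1 + m)*(-2 + m))
T(v) = 3 (T(v) = (-2 + (-1)² - 1*(-1))*v + 3 = (-2 + 1 + 1)*v + 3 = 0*v + 3 = 0 + 3 = 3)
y(F) = -1 + 2*F² (y(F) = -4 + ((F² + F*F) + 3) = -4 + ((F² + F²) + 3) = -4 + (2*F² + 3) = -4 + (3 + 2*F²) = -1 + 2*F²)
(-221611 + 243631) + y(-512) = (-221611 + 243631) + (-1 + 2*(-512)²) = 22020 + (-1 + 2*262144) = 22020 + (-1 + 524288) = 22020 + 524287 = 546307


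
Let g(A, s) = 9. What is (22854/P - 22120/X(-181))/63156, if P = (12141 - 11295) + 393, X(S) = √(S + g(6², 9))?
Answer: 3809/13041714 + 2765*I*√43/678927 ≈ 0.00029206 + 0.026706*I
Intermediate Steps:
X(S) = √(9 + S) (X(S) = √(S + 9) = √(9 + S))
P = 1239 (P = 846 + 393 = 1239)
(22854/P - 22120/X(-181))/63156 = (22854/1239 - 22120/√(9 - 181))/63156 = (22854*(1/1239) - 22120*(-I*√43/86))*(1/63156) = (7618/413 - 22120*(-I*√43/86))*(1/63156) = (7618/413 - (-11060)*I*√43/43)*(1/63156) = (7618/413 + 11060*I*√43/43)*(1/63156) = 3809/13041714 + 2765*I*√43/678927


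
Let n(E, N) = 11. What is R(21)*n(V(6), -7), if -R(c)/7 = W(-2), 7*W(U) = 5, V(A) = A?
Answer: -55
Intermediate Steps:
W(U) = 5/7 (W(U) = (⅐)*5 = 5/7)
R(c) = -5 (R(c) = -7*5/7 = -5)
R(21)*n(V(6), -7) = -5*11 = -55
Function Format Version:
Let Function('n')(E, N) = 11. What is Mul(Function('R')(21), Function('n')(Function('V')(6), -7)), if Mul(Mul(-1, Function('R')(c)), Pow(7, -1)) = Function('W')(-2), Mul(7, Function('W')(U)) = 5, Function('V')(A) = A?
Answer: -55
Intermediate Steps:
Function('W')(U) = Rational(5, 7) (Function('W')(U) = Mul(Rational(1, 7), 5) = Rational(5, 7))
Function('R')(c) = -5 (Function('R')(c) = Mul(-7, Rational(5, 7)) = -5)
Mul(Function('R')(21), Function('n')(Function('V')(6), -7)) = Mul(-5, 11) = -55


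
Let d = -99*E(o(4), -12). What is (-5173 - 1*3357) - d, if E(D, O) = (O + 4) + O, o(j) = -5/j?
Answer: -10510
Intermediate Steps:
E(D, O) = 4 + 2*O (E(D, O) = (4 + O) + O = 4 + 2*O)
d = 1980 (d = -99*(4 + 2*(-12)) = -99*(4 - 24) = -99*(-20) = 1980)
(-5173 - 1*3357) - d = (-5173 - 1*3357) - 1*1980 = (-5173 - 3357) - 1980 = -8530 - 1980 = -10510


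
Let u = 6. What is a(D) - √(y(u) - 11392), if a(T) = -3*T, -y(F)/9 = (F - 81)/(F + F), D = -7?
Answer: 21 - I*√45343/2 ≈ 21.0 - 106.47*I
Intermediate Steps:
y(F) = -9*(-81 + F)/(2*F) (y(F) = -9*(F - 81)/(F + F) = -9*(-81 + F)/(2*F))
a(D) - √(y(u) - 11392) = -3*(-7) - √((9/2)*(81 - 1*6)/6 - 11392) = 21 - √((9/2)*(⅙)*(81 - 6) - 11392) = 21 - √((9/2)*(⅙)*75 - 11392) = 21 - √(225/4 - 11392) = 21 - √(-45343/4) = 21 - I*√45343/2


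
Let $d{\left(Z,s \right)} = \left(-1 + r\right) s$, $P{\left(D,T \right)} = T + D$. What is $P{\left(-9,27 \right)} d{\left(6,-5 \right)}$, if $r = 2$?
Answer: $-90$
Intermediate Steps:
$P{\left(D,T \right)} = D + T$
$d{\left(Z,s \right)} = s$ ($d{\left(Z,s \right)} = \left(-1 + 2\right) s = 1 s = s$)
$P{\left(-9,27 \right)} d{\left(6,-5 \right)} = \left(-9 + 27\right) \left(-5\right) = 18 \left(-5\right) = -90$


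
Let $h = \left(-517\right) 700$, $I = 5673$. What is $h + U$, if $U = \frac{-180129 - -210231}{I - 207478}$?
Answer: $- \frac{73033259602}{201805} \approx -3.619 \cdot 10^{5}$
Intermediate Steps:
$h = -361900$
$U = - \frac{30102}{201805}$ ($U = \frac{-180129 - -210231}{5673 - 207478} = \frac{-180129 + 210231}{-201805} = 30102 \left(- \frac{1}{201805}\right) = - \frac{30102}{201805} \approx -0.14916$)
$h + U = -361900 - \frac{30102}{201805} = - \frac{73033259602}{201805}$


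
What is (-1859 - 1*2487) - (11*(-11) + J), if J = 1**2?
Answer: -4226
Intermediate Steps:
J = 1
(-1859 - 1*2487) - (11*(-11) + J) = (-1859 - 1*2487) - (11*(-11) + 1) = (-1859 - 2487) - (-121 + 1) = -4346 - 1*(-120) = -4346 + 120 = -4226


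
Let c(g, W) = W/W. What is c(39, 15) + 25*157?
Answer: 3926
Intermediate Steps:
c(g, W) = 1
c(39, 15) + 25*157 = 1 + 25*157 = 1 + 3925 = 3926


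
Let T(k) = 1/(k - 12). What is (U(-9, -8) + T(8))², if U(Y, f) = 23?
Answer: 8281/16 ≈ 517.56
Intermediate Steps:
T(k) = 1/(-12 + k)
(U(-9, -8) + T(8))² = (23 + 1/(-12 + 8))² = (23 + 1/(-4))² = (23 - ¼)² = (91/4)² = 8281/16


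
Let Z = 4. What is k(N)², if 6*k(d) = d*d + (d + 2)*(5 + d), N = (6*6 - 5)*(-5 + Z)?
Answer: 2941225/36 ≈ 81701.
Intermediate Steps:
N = -31 (N = (6*6 - 5)*(-5 + 4) = (36 - 5)*(-1) = 31*(-1) = -31)
k(d) = d²/6 + (2 + d)*(5 + d)/6 (k(d) = (d*d + (d + 2)*(5 + d))/6 = (d² + (2 + d)*(5 + d))/6 = d²/6 + (2 + d)*(5 + d)/6)
k(N)² = (5/3 + (⅓)*(-31)² + (7/6)*(-31))² = (5/3 + (⅓)*961 - 217/6)² = (5/3 + 961/3 - 217/6)² = (1715/6)² = 2941225/36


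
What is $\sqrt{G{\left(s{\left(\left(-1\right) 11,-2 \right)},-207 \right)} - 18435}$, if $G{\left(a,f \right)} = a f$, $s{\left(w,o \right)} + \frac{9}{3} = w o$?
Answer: $4 i \sqrt{1398} \approx 149.56 i$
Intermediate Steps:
$s{\left(w,o \right)} = -3 + o w$ ($s{\left(w,o \right)} = -3 + w o = -3 + o w$)
$\sqrt{G{\left(s{\left(\left(-1\right) 11,-2 \right)},-207 \right)} - 18435} = \sqrt{\left(-3 - 2 \left(\left(-1\right) 11\right)\right) \left(-207\right) - 18435} = \sqrt{\left(-3 - -22\right) \left(-207\right) - 18435} = \sqrt{\left(-3 + 22\right) \left(-207\right) - 18435} = \sqrt{19 \left(-207\right) - 18435} = \sqrt{-3933 - 18435} = \sqrt{-22368} = 4 i \sqrt{1398}$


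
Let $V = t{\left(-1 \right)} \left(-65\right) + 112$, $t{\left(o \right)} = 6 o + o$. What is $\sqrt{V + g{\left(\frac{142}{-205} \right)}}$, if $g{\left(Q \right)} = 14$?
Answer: $\sqrt{581} \approx 24.104$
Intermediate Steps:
$t{\left(o \right)} = 7 o$
$V = 567$ ($V = 7 \left(-1\right) \left(-65\right) + 112 = \left(-7\right) \left(-65\right) + 112 = 455 + 112 = 567$)
$\sqrt{V + g{\left(\frac{142}{-205} \right)}} = \sqrt{567 + 14} = \sqrt{581}$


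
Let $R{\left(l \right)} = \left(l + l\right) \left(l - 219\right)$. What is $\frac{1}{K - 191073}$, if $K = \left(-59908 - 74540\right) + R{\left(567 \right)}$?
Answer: $\frac{1}{69111} \approx 1.4469 \cdot 10^{-5}$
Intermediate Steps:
$R{\left(l \right)} = 2 l \left(-219 + l\right)$
$K = 260184$ ($K = \left(-59908 - 74540\right) + 2 \cdot 567 \left(-219 + 567\right) = -134448 + 2 \cdot 567 \cdot 348 = -134448 + 394632 = 260184$)
$\frac{1}{K - 191073} = \frac{1}{260184 - 191073} = \frac{1}{69111}$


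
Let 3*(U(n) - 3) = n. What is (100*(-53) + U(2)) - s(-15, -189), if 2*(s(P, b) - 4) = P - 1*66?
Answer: -31559/6 ≈ -5259.8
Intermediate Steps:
U(n) = 3 + n/3
s(P, b) = -29 + P/2 (s(P, b) = 4 + (P - 1*66)/2 = 4 + (P - 66)/2 = 4 + (-66 + P)/2 = 4 + (-33 + P/2) = -29 + P/2)
(100*(-53) + U(2)) - s(-15, -189) = (100*(-53) + (3 + (⅓)*2)) - (-29 + (½)*(-15)) = (-5300 + (3 + ⅔)) - (-29 - 15/2) = (-5300 + 11/3) - 1*(-73/2) = -15889/3 + 73/2 = -31559/6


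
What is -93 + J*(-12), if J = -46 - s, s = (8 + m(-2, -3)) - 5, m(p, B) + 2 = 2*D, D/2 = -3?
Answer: 327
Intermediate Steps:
D = -6 (D = 2*(-3) = -6)
m(p, B) = -14 (m(p, B) = -2 + 2*(-6) = -2 - 12 = -14)
s = -11 (s = (8 - 14) - 5 = -6 - 5 = -11)
J = -35 (J = -46 - 1*(-11) = -46 + 11 = -35)
-93 + J*(-12) = -93 - 35*(-12) = -93 + 420 = 327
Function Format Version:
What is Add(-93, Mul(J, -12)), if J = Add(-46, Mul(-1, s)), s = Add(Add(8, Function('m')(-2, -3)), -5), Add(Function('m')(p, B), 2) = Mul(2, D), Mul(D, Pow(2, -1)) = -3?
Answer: 327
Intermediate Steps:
D = -6 (D = Mul(2, -3) = -6)
Function('m')(p, B) = -14 (Function('m')(p, B) = Add(-2, Mul(2, -6)) = Add(-2, -12) = -14)
s = -11 (s = Add(Add(8, -14), -5) = Add(-6, -5) = -11)
J = -35 (J = Add(-46, Mul(-1, -11)) = Add(-46, 11) = -35)
Add(-93, Mul(J, -12)) = Add(-93, Mul(-35, -12)) = Add(-93, 420) = 327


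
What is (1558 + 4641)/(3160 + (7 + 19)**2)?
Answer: 6199/3836 ≈ 1.6160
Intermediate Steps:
(1558 + 4641)/(3160 + (7 + 19)**2) = 6199/(3160 + 26**2) = 6199/(3160 + 676) = 6199/3836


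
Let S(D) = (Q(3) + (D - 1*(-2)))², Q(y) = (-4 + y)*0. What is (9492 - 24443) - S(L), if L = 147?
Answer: -37152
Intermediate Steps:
Q(y) = 0
S(D) = (2 + D)² (S(D) = (0 + (D - 1*(-2)))² = (0 + (D + 2))² = (0 + (2 + D))² = (2 + D)²)
(9492 - 24443) - S(L) = (9492 - 24443) - (2 + 147)² = -14951 - 1*149² = -14951 - 1*22201 = -14951 - 22201 = -37152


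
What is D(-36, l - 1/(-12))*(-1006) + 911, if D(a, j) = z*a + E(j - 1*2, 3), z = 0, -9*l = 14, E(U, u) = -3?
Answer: 3929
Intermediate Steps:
l = -14/9 (l = -⅑*14 = -14/9 ≈ -1.5556)
D(a, j) = -3 (D(a, j) = 0*a - 3 = 0 - 3 = -3)
D(-36, l - 1/(-12))*(-1006) + 911 = -3*(-1006) + 911 = 3018 + 911 = 3929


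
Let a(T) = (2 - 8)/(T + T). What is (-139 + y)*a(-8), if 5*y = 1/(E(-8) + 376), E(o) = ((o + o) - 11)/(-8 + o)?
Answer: -12599607/241720 ≈ -52.125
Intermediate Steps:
E(o) = (-11 + 2*o)/(-8 + o) (E(o) = (2*o - 11)/(-8 + o) = (-11 + 2*o)/(-8 + o))
y = 16/30215 (y = 1/(5*((-11 + 2*(-8))/(-8 - 8) + 376)) = 1/(5*((-11 - 16)/(-16) + 376)) = 1/(5*(-1/16*(-27) + 376)) = 1/(5*(27/16 + 376)) = 1/(5*(6043/16)) = (1/5)*(16/6043) = 16/30215 ≈ 0.00052954)
a(T) = -3/T (a(T) = -6*1/(2*T) = -3/T)
(-139 + y)*a(-8) = (-139 + 16/30215)*(-3/(-8)) = -(-12599607)*(-1)/(30215*8) = -4199869/30215*3/8 = -12599607/241720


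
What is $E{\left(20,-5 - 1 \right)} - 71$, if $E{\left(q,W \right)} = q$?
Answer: $-51$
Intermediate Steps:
$E{\left(20,-5 - 1 \right)} - 71 = 20 - 71 = -51$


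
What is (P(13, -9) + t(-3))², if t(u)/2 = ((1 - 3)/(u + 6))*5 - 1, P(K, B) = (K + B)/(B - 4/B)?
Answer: 4452100/53361 ≈ 83.434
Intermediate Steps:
P(K, B) = (B + K)/(B - 4/B)
t(u) = -2 - 20/(6 + u) (t(u) = 2*(((1 - 3)/(u + 6))*5 - 1) = 2*(-2/(6 + u)*5 - 1) = 2*(-10/(6 + u) - 1) = 2*(-1 - 10/(6 + u)) = -2 - 20/(6 + u))
(P(13, -9) + t(-3))² = (-9*(-9 + 13)/(-4 + (-9)²) + 2*(-16 - 1*(-3))/(6 - 3))² = (-9*4/(-4 + 81) + 2*(-16 + 3)/3)² = (-9*4/77 + 2*(⅓)*(-13))² = (-9*1/77*4 - 26/3)² = (-36/77 - 26/3)² = (-2110/231)² = 4452100/53361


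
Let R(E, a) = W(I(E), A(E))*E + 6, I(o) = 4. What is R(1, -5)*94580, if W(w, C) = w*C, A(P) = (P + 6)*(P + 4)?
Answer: 13808680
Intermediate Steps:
A(P) = (4 + P)*(6 + P) (A(P) = (6 + P)*(4 + P) = (4 + P)*(6 + P))
W(w, C) = C*w
R(E, a) = 6 + E*(96 + 4*E² + 40*E) (R(E, a) = ((24 + E² + 10*E)*4)*E + 6 = (96 + 4*E² + 40*E)*E + 6 = E*(96 + 4*E² + 40*E) + 6 = 6 + E*(96 + 4*E² + 40*E))
R(1, -5)*94580 = (6 + 4*1*(24 + 1² + 10*1))*94580 = (6 + 4*1*(24 + 1 + 10))*94580 = (6 + 4*1*35)*94580 = (6 + 140)*94580 = 146*94580 = 13808680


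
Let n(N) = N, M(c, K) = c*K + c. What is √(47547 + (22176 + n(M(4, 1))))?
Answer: √69731 ≈ 264.07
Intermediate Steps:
M(c, K) = c + K*c (M(c, K) = K*c + c = c + K*c)
√(47547 + (22176 + n(M(4, 1)))) = √(47547 + (22176 + 4*(1 + 1))) = √(47547 + (22176 + 4*2)) = √(47547 + (22176 + 8)) = √(47547 + 22184) = √69731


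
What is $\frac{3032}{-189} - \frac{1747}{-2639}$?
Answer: $- \frac{1095895}{71253} \approx -15.38$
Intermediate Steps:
$\frac{3032}{-189} - \frac{1747}{-2639} = 3032 \left(- \frac{1}{189}\right) - - \frac{1747}{2639} = - \frac{3032}{189} + \frac{1747}{2639} = - \frac{1095895}{71253}$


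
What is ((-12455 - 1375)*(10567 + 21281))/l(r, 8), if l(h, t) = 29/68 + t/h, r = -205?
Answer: -6139982289600/5401 ≈ -1.1368e+9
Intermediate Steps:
l(h, t) = 29/68 + t/h (l(h, t) = 29*(1/68) + t/h = 29/68 + t/h)
((-12455 - 1375)*(10567 + 21281))/l(r, 8) = ((-12455 - 1375)*(10567 + 21281))/(29/68 + 8/(-205)) = (-13830*31848)/(29/68 + 8*(-1/205)) = -440457840/(29/68 - 8/205) = -440457840/5401/13940 = -440457840*13940/5401 = -6139982289600/5401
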